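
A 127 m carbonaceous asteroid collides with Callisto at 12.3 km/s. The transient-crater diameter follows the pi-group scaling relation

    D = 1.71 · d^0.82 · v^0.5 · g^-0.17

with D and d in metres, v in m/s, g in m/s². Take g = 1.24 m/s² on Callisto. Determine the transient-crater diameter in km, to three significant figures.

D ≈ 9.71 km

In SI units: v = 12300 m/s.
d^0.82 = 127^0.82 = 53.10
v^0.5 = 12300^0.5 = 110.9
g^-0.17 = 1.24^-0.17 = 0.9641
D = 1.71 × 53.10 × 110.9 × 0.9641 = 9708 m
   = 9.708 km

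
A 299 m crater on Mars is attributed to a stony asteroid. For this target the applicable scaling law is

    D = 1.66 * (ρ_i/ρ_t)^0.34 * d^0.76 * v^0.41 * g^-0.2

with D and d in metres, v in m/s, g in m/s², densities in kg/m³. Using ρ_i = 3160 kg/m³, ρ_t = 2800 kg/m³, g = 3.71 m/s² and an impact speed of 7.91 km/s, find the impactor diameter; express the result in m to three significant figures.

Rearranging for d: d = [D / (1.66 · (3160/2800)^0.34 · 7910^0.41 · 3.71^-0.2)]^(1/0.76).
(3160/2800)^0.34 = 1.042
7910^0.41 = 39.65
3.71^-0.2 = 0.7694
Denominator = 1.66 × 1.042 × 39.65 × 0.7694 = 52.77
D / 52.77 = 299 / 52.77 = 5.666
d = 5.666^(1/0.76) = 5.666^1.3158 = 9.799 m

d ≈ 9.80 m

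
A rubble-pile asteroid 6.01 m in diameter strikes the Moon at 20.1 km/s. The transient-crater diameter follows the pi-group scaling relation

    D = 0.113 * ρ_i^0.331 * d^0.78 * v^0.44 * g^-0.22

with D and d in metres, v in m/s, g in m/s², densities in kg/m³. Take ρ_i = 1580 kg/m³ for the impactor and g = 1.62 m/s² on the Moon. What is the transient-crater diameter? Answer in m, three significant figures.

D ≈ 369 m

In SI units: v = 20100 m/s.
ρ_i^0.331 = 1580^0.331 = 11.45
d^0.78 = 6.01^0.78 = 4.051
v^0.44 = 20100^0.44 = 78.24
g^-0.22 = 1.62^-0.22 = 0.8993
D = 0.113 × 11.45 × 4.051 × 78.24 × 0.8993 = 368.8 m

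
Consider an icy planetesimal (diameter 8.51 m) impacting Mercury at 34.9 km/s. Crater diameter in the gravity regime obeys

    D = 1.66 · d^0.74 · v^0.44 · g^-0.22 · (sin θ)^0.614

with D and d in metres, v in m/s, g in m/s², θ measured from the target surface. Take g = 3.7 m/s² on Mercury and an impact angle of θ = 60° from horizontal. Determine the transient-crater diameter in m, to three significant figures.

In SI units: v = 34900 m/s.
d^0.74 = 8.51^0.74 = 4.877
v^0.44 = 34900^0.44 = 99.73
g^-0.22 = 3.7^-0.22 = 0.7499
(sin 60°)^0.614 = 0.8660^0.614 = 0.9155
D = 1.66 × 4.877 × 99.73 × 0.7499 × 0.9155 = 554.3 m

D ≈ 554 m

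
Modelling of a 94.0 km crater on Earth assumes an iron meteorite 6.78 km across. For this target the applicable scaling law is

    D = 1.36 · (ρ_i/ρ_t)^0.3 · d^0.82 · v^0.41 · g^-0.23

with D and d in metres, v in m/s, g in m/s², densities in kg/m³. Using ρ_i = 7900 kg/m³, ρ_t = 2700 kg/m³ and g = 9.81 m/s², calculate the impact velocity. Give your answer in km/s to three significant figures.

v ≈ 22.7 km/s

Rearranging for v: v = [D / (1.36 · (7900/2700)^0.3 · 6780^0.82 · 9.81^-0.23)]^(1/0.41).
D = 94000 m.
(7900/2700)^0.3 = 1.380
6780^0.82 = 1386
9.81^-0.23 = 0.5914
Denominator = 1.36 × 1.380 × 1386 × 0.5914 = 1538
D / 1538 = 94000 / 1538 = 61.12
v = 61.12^(1/0.41) = 61.12^2.439 = 22725 m/s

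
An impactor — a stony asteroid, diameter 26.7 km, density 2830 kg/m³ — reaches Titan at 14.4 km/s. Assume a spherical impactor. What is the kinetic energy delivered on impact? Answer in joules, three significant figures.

E ≈ 2.92 × 10^24 J

d = 26700 m; v = 14400 m/s.
Mass m = (π/6) ρ d³ = (π/6) × 2830 × (26700)³ = 2.820 × 10^16 kg
E = ½ m v² = 0.5 × 2.820 × 10^16 × (14400)² = 2.924 × 10^24 J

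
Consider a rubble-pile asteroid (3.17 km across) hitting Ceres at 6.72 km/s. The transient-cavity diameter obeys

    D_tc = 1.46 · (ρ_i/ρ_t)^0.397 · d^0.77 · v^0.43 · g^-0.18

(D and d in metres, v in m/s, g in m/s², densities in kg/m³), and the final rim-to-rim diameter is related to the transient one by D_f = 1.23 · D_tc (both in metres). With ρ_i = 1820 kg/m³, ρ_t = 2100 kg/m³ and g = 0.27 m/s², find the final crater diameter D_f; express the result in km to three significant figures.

D_f ≈ 47.2 km

In SI: d = 3170 m, v = 6720 m/s.
(ρ_i/ρ_t)^0.397 = (1820/2100)^0.397 = 0.9448
d^0.77 = 3170^0.77 = 496.4
v^0.43 = 6720^0.43 = 44.24
g^-0.18 = 0.27^-0.18 = 1.266
D_tc = 1.46 × 0.9448 × 496.4 × 44.24 × 1.266 = 38350 m
D_f = 1.23 × 38350 = 47170 m
     = 47.17 km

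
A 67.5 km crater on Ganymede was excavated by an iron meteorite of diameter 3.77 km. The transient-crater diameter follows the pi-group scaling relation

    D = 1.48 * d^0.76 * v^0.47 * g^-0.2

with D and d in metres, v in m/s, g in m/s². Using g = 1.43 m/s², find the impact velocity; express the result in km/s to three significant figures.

v ≈ 15.7 km/s

Rearranging for v: v = [D / (1.48 · 3770^0.76 · 1.43^-0.2)]^(1/0.47).
D = 67500 m.
3770^0.76 = 522.4
1.43^-0.2 = 0.9310
Denominator = 1.48 × 522.4 × 0.9310 = 719.8
D / 719.8 = 67500 / 719.8 = 93.78
v = 93.78^(1/0.47) = 93.78^2.1277 = 15706 m/s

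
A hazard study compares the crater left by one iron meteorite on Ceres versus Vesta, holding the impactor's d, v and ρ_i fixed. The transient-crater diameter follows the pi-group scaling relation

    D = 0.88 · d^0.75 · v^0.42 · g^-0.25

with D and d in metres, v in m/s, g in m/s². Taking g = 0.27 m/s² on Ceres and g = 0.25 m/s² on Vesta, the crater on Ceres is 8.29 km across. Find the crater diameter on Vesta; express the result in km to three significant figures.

All impactor-dependent factors cancel in the ratio, leaving D_Vesta/D_Ceres = (g_Vesta/g_Ceres)^-0.25.
(0.25/0.27)^-0.25 = 0.9259^-0.25 = 1.019
D_Vesta = 1.019 × 8.29 km = 8.45 km

D ≈ 8.45 km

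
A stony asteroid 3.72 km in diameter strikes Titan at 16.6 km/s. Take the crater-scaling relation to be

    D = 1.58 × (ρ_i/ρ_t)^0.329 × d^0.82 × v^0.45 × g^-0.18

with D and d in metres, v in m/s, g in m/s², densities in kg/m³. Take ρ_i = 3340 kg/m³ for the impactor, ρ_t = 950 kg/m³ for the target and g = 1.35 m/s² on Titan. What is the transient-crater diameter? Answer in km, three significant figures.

In SI units: d = 3720 m, v = 16600 m/s.
(ρ_i/ρ_t)^0.329 = (3340/950)^0.329 = 1.512
d^0.82 = 3720^0.82 = 846.9
v^0.45 = 16600^0.45 = 79.26
g^-0.18 = 1.35^-0.18 = 0.9474
D = 1.58 × 1.512 × 846.9 × 79.26 × 0.9474 = 1.519 × 10^5 m
   = 151.9 km

D ≈ 152 km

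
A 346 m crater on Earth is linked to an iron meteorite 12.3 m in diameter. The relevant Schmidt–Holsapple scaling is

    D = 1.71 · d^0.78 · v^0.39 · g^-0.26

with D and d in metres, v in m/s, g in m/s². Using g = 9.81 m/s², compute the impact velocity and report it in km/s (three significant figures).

v ≈ 24.8 km/s

Rearranging for v: v = [D / (1.71 · 12.3^0.78 · 9.81^-0.26)]^(1/0.39).
12.3^0.78 = 7.082
9.81^-0.26 = 0.5523
Denominator = 1.71 × 7.082 × 0.5523 = 6.688
D / 6.688 = 346 / 6.688 = 51.73
v = 51.73^(1/0.39) = 51.73^2.5641 = 24786 m/s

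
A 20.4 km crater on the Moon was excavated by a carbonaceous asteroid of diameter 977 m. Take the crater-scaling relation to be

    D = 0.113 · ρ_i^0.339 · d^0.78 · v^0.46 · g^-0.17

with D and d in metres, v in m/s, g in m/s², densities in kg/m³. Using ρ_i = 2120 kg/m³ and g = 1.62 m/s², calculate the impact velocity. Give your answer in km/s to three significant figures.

v ≈ 9.63 km/s

Rearranging for v: v = [D / (0.113 · 2120^0.339 · 977^0.78 · 1.62^-0.17)]^(1/0.46).
D = 20400 m.
2120^0.339 = 13.42
977^0.78 = 214.8
1.62^-0.17 = 0.9213
Denominator = 0.113 × 13.42 × 214.8 × 0.9213 = 300.1
D / 300.1 = 20400 / 300.1 = 67.98
v = 67.98^(1/0.46) = 67.98^2.1739 = 9625 m/s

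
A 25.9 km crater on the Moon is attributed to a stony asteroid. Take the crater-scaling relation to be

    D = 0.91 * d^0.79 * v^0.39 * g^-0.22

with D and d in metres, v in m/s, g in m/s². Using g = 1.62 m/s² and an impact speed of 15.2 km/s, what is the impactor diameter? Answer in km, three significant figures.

d ≈ 4.29 km

Rearranging for d: d = [D / (0.91 · 15200^0.39 · 1.62^-0.22)]^(1/0.79).
D = 25900 m.
15200^0.39 = 42.75
1.62^-0.22 = 0.8993
Denominator = 0.91 × 42.75 × 0.8993 = 34.99
D / 34.99 = 25900 / 34.99 = 740.2
d = 740.2^(1/0.79) = 740.2^1.2658 = 4286 m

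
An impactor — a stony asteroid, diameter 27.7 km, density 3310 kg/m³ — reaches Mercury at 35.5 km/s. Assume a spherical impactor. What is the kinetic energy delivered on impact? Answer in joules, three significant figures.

d = 27700 m; v = 35500 m/s.
Mass m = (π/6) ρ d³ = (π/6) × 3310 × (27700)³ = 3.684 × 10^16 kg
E = ½ m v² = 0.5 × 3.684 × 10^16 × (35500)² = 2.321 × 10^25 J

E ≈ 2.32 × 10^25 J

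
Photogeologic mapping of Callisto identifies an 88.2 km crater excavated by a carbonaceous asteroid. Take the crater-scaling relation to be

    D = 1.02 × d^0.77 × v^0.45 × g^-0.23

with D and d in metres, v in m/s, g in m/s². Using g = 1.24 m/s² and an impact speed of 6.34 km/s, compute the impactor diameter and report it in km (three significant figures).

Rearranging for d: d = [D / (1.02 · 6340^0.45 · 1.24^-0.23)]^(1/0.77).
D = 88200 m.
6340^0.45 = 51.40
1.24^-0.23 = 0.9517
Denominator = 1.02 × 51.40 × 0.9517 = 49.90
D / 49.90 = 88200 / 49.90 = 1768
d = 1768^(1/0.77) = 1768^1.2987 = 16501 m

d ≈ 16.5 km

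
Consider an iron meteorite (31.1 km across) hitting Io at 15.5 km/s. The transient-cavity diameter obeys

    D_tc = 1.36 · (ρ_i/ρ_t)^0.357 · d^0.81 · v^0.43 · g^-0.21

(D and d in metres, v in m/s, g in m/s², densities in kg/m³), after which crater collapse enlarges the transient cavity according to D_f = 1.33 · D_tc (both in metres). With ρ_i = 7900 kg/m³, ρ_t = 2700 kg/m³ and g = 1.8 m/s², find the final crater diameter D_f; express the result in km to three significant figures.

In SI: d = 31100 m, v = 15500 m/s.
(ρ_i/ρ_t)^0.357 = (7900/2700)^0.357 = 1.467
d^0.81 = 31100^0.81 = 4356
v^0.43 = 15500^0.43 = 63.36
g^-0.21 = 1.8^-0.21 = 0.8839
D_tc = 1.36 × 1.467 × 4356 × 63.36 × 0.8839 = 4.867 × 10^5 m
D_f = 1.33 × 4.867 × 10^5 = 6.473 × 10^5 m
     = 647.3 km

D_f ≈ 647 km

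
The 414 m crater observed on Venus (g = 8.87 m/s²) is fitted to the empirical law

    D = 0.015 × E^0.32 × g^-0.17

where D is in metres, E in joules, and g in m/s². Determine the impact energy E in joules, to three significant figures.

Rearranging: E = [D / (0.015 · g^-0.17)]^(1/0.32).
g^-0.17 = 8.87^-0.17 = 0.6900
D / (0.015 × 0.6900) = 414 / (0.01035) = 4.000 × 10^4
E = (4.000 × 10^4)^3.125 = 2.407 × 10^14 J

E ≈ 2.41 × 10^14 J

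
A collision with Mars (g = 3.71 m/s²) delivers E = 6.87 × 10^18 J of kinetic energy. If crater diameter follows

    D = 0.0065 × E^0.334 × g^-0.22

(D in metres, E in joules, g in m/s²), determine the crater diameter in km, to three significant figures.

E^0.334 = (6.87 × 10^18)^0.334 = 1.957 × 10^6
g^-0.22 = 3.71^-0.22 = 0.7494
D = 0.0065 × 1.957 × 10^6 × 0.7494 = 9533 m
   = 9.533 km

D ≈ 9.53 km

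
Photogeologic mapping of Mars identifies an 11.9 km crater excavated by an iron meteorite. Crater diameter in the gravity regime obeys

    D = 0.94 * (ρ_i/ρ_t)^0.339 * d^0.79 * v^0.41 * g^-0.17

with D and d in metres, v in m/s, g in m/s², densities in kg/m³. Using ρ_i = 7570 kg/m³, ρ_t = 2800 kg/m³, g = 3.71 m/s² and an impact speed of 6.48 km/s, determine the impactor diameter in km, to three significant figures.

d ≈ 1.42 km

Rearranging for d: d = [D / (0.94 · (7570/2800)^0.339 · 6480^0.41 · 3.71^-0.17)]^(1/0.79).
D = 11900 m.
(7570/2800)^0.339 = 1.401
6480^0.41 = 36.54
3.71^-0.17 = 0.8002
Denominator = 0.94 × 1.401 × 36.54 × 0.8002 = 38.51
D / 38.51 = 11900 / 38.51 = 309.0
d = 309.0^(1/0.79) = 309.0^1.2658 = 1418 m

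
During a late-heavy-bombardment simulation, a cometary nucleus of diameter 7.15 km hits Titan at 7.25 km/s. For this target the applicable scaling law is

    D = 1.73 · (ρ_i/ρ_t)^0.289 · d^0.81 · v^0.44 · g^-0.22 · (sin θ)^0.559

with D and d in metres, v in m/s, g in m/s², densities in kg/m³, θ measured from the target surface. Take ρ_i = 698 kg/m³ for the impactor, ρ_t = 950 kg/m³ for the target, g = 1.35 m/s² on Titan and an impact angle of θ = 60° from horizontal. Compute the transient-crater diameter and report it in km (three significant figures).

D ≈ 90.4 km

In SI units: d = 7150 m, v = 7250 m/s.
(ρ_i/ρ_t)^0.289 = (698/950)^0.289 = 0.9148
d^0.81 = 7150^0.81 = 1324
v^0.44 = 7250^0.44 = 49.95
g^-0.22 = 1.35^-0.22 = 0.9361
(sin 60°)^0.559 = 0.8660^0.559 = 0.9227
D = 1.73 × 0.9148 × 1324 × 49.95 × 0.9361 × 0.9227 = 90402 m
   = 90.40 km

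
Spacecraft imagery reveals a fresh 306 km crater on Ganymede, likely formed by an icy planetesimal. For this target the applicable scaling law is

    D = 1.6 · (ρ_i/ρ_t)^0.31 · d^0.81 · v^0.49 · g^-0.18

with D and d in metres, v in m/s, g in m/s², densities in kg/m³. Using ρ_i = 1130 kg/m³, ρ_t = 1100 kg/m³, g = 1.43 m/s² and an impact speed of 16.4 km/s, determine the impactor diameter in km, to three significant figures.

Rearranging for d: d = [D / (1.6 · (1130/1100)^0.31 · 16400^0.49 · 1.43^-0.18)]^(1/0.81).
D = 306000 m.
(1130/1100)^0.31 = 1.008
16400^0.49 = 116.2
1.43^-0.18 = 0.9376
Denominator = 1.6 × 1.008 × 116.2 × 0.9376 = 175.7
D / 175.7 = 306000 / 175.7 = 1742
d = 1742^(1/0.81) = 1742^1.2346 = 10032 m

d ≈ 10.0 km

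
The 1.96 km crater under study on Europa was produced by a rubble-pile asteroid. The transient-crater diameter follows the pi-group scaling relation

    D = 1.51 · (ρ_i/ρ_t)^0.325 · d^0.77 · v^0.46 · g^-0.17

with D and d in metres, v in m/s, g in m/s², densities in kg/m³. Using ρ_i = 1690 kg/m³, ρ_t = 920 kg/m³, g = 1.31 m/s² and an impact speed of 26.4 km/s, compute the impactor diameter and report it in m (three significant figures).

Rearranging for d: d = [D / (1.51 · (1690/920)^0.325 · 26400^0.46 · 1.31^-0.17)]^(1/0.77).
D = 1960 m.
(1690/920)^0.325 = 1.219
26400^0.46 = 108.1
1.31^-0.17 = 0.9551
Denominator = 1.51 × 1.219 × 108.1 × 0.9551 = 190.0
D / 190.0 = 1960 / 190.0 = 10.32
d = 10.32^(1/0.77) = 10.32^1.2987 = 20.72 m

d ≈ 20.7 m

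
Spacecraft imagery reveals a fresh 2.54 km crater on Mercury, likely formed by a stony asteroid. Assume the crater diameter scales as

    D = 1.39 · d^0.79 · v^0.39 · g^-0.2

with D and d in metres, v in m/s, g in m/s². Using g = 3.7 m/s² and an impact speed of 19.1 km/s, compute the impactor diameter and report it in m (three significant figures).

d ≈ 144 m

Rearranging for d: d = [D / (1.39 · 19100^0.39 · 3.7^-0.2)]^(1/0.79).
D = 2540 m.
19100^0.39 = 46.73
3.7^-0.2 = 0.7698
Denominator = 1.39 × 46.73 × 0.7698 = 50.00
D / 50.00 = 2540 / 50.00 = 50.80
d = 50.80^(1/0.79) = 50.80^1.2658 = 144.3 m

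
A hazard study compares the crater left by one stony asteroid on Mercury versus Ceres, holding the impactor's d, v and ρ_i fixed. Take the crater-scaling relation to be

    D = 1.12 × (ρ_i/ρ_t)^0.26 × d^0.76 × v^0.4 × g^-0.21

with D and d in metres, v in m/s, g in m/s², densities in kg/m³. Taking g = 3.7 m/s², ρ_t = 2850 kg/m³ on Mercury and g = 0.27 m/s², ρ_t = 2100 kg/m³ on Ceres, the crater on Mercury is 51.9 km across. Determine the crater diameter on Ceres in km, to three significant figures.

D ≈ 97.4 km

The impactor-only factors (d, v, ρ_i) cancel in the ratio, leaving D_Ceres/D_Mercury = (g_Ceres/g_Mercury)^-0.21 · (ρ_t,Mercury/ρ_t,Ceres)^0.26.
(0.27/3.7)^-0.21 = 0.07297^-0.21 = 1.733
(2850/2100)^0.26 = 1.357^0.26 = 1.083
Ratio = 1.733 × 1.083 = 1.877
D_Ceres = 1.877 × 51.9 km = 97.4 km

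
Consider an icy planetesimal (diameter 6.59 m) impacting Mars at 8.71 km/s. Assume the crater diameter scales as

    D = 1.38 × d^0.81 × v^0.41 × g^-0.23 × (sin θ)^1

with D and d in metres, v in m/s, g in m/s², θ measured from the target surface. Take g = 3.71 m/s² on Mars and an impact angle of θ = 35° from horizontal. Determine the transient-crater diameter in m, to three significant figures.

D ≈ 111 m

In SI units: v = 8710 m/s.
d^0.81 = 6.59^0.81 = 4.606
v^0.41 = 8710^0.41 = 41.25
g^-0.23 = 3.71^-0.23 = 0.7397
(sin 35°)^1 = 0.5736^1 = 0.5736
D = 1.38 × 4.606 × 41.25 × 0.7397 × 0.5736 = 111.2 m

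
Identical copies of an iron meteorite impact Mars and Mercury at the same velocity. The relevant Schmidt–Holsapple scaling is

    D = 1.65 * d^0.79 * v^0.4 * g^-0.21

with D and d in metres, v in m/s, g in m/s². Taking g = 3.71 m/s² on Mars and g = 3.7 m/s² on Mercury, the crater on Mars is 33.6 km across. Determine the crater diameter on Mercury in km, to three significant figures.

All impactor-dependent factors cancel in the ratio, leaving D_Mercury/D_Mars = (g_Mercury/g_Mars)^-0.21.
(3.7/3.71)^-0.21 = 0.9973^-0.21 = 1.001
D_Mercury = 1.001 × 33.6 km = 33.6 km

D ≈ 33.6 km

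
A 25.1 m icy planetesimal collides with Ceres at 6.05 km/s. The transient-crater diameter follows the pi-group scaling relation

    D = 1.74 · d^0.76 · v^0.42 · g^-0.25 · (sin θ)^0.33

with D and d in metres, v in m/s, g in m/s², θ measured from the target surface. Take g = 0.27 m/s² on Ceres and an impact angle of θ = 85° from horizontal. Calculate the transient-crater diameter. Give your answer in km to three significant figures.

In SI units: v = 6050 m/s.
d^0.76 = 25.1^0.76 = 11.58
v^0.42 = 6050^0.42 = 38.76
g^-0.25 = 0.27^-0.25 = 1.387
(sin 85°)^0.33 = 0.9962^0.33 = 0.9987
D = 1.74 × 11.58 × 38.76 × 1.387 × 0.9987 = 1082 m
   = 1.082 km

D ≈ 1.08 km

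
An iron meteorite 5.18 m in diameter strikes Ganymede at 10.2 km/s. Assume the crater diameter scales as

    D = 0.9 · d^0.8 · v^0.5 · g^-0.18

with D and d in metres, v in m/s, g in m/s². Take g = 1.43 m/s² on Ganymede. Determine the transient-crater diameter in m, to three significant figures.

D ≈ 318 m

In SI units: v = 10200 m/s.
d^0.8 = 5.18^0.8 = 3.728
v^0.5 = 10200^0.5 = 101.0
g^-0.18 = 1.43^-0.18 = 0.9376
D = 0.9 × 3.728 × 101.0 × 0.9376 = 317.7 m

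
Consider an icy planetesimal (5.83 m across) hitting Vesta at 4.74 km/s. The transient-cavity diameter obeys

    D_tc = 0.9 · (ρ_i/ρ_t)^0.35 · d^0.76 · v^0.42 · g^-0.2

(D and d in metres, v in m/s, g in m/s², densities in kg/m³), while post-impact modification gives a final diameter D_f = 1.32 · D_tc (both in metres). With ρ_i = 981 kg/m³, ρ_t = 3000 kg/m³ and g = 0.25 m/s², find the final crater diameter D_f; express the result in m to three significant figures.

D_f ≈ 142 m

v = 4740 m/s.
(ρ_i/ρ_t)^0.35 = (981/3000)^0.35 = 0.6762
d^0.76 = 5.83^0.76 = 3.819
v^0.42 = 4740^0.42 = 34.98
g^-0.2 = 0.25^-0.2 = 1.320
D_tc = 0.9 × 0.6762 × 3.819 × 34.98 × 1.320 = 107.3 m
D_f = 1.32 × 107.3 = 141.6 m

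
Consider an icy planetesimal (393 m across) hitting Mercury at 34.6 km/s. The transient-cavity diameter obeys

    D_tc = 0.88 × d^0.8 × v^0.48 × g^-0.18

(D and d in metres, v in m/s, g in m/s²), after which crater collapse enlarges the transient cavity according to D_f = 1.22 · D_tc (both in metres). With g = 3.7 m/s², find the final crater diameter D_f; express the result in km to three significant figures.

v = 34600 m/s.
d^0.8 = 393^0.8 = 119.0
v^0.48 = 34600^0.48 = 150.9
g^-0.18 = 3.7^-0.18 = 0.7902
D_tc = 0.88 × 119.0 × 150.9 × 0.7902 = 12490 m
D_f = 1.22 × 12490 = 15238 m
     = 15.24 km

D_f ≈ 15.2 km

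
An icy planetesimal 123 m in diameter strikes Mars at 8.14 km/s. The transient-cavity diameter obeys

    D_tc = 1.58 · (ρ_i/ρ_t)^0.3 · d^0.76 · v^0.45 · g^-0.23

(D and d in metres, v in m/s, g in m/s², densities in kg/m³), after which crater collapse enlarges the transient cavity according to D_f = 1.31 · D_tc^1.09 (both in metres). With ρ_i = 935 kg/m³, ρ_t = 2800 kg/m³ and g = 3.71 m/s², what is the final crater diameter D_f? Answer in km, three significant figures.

D_f ≈ 4.84 km

v = 8140 m/s.
(ρ_i/ρ_t)^0.3 = (935/2800)^0.3 = 0.7196
d^0.76 = 123^0.76 = 38.76
v^0.45 = 8140^0.45 = 57.51
g^-0.23 = 3.71^-0.23 = 0.7397
D_tc = 1.58 × 0.7196 × 38.76 × 57.51 × 0.7397 = 1875 m
D_f = 1.31 × (1875)^1.09 = 4840 m
     = 4.840 km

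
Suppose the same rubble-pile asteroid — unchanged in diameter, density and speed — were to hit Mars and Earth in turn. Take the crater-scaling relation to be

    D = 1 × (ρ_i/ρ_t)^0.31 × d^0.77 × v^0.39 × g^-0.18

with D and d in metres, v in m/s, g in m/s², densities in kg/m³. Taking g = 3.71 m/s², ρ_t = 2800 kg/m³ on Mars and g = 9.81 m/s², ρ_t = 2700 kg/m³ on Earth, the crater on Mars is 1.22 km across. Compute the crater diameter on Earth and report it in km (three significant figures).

The impactor-only factors (d, v, ρ_i) cancel in the ratio, leaving D_Earth/D_Mars = (g_Earth/g_Mars)^-0.18 · (ρ_t,Mars/ρ_t,Earth)^0.31.
(9.81/3.71)^-0.18 = 2.644^-0.18 = 0.8394
(2800/2700)^0.31 = 1.037^0.31 = 1.011
Ratio = 0.8394 × 1.011 = 0.8486
D_Earth = 0.8486 × 1.22 km = 1.04 km

D ≈ 1.04 km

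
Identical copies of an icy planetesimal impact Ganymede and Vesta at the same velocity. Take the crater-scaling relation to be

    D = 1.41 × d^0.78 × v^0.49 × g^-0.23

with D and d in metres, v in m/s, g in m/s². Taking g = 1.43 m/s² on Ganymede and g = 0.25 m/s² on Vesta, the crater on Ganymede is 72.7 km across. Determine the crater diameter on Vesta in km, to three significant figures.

All impactor-dependent factors cancel in the ratio, leaving D_Vesta/D_Ganymede = (g_Vesta/g_Ganymede)^-0.23.
(0.25/1.43)^-0.23 = 0.1748^-0.23 = 1.494
D_Vesta = 1.494 × 72.7 km = 109 km

D ≈ 109 km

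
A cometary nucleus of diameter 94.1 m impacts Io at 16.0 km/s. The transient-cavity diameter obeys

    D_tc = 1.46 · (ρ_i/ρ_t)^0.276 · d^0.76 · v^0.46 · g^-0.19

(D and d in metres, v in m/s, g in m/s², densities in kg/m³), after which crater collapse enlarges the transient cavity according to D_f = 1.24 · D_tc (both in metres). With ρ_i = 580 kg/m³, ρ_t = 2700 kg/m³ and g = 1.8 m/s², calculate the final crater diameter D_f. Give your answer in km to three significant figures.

v = 16000 m/s.
(ρ_i/ρ_t)^0.276 = (580/2700)^0.276 = 0.6541
d^0.76 = 94.1^0.76 = 31.62
v^0.46 = 16000^0.46 = 85.88
g^-0.19 = 1.8^-0.19 = 0.8943
D_tc = 1.46 × 0.6541 × 31.62 × 85.88 × 0.8943 = 2319 m
D_f = 1.24 × 2319 = 2876 m
     = 2.876 km

D_f ≈ 2.88 km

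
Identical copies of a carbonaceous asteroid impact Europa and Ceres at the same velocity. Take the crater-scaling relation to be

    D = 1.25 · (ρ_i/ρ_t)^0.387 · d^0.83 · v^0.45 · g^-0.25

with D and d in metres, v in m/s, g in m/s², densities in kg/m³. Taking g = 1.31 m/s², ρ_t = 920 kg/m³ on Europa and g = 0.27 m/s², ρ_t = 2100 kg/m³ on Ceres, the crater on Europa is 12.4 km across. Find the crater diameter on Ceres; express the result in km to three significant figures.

D ≈ 13.4 km

The impactor-only factors (d, v, ρ_i) cancel in the ratio, leaving D_Ceres/D_Europa = (g_Ceres/g_Europa)^-0.25 · (ρ_t,Europa/ρ_t,Ceres)^0.387.
(0.27/1.31)^-0.25 = 0.2061^-0.25 = 1.484
(920/2100)^0.387 = 0.4381^0.387 = 0.7266
Ratio = 1.484 × 0.7266 = 1.078
D_Ceres = 1.078 × 12.4 km = 13.4 km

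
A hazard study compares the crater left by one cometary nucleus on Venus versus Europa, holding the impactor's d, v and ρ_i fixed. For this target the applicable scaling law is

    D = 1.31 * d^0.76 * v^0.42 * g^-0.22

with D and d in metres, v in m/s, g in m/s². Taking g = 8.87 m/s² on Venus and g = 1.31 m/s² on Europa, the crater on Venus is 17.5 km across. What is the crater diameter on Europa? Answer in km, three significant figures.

D ≈ 26.7 km

All impactor-dependent factors cancel in the ratio, leaving D_Europa/D_Venus = (g_Europa/g_Venus)^-0.22.
(1.31/8.87)^-0.22 = 0.1477^-0.22 = 1.523
D_Europa = 1.523 × 17.5 km = 26.7 km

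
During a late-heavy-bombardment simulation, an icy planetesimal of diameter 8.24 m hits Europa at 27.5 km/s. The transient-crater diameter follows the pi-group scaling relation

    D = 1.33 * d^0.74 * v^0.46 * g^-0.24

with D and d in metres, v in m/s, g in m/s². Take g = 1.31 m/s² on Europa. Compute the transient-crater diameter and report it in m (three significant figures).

D ≈ 654 m

In SI units: v = 27500 m/s.
d^0.74 = 8.24^0.74 = 4.762
v^0.46 = 27500^0.46 = 110.2
g^-0.24 = 1.31^-0.24 = 0.9372
D = 1.33 × 4.762 × 110.2 × 0.9372 = 654.1 m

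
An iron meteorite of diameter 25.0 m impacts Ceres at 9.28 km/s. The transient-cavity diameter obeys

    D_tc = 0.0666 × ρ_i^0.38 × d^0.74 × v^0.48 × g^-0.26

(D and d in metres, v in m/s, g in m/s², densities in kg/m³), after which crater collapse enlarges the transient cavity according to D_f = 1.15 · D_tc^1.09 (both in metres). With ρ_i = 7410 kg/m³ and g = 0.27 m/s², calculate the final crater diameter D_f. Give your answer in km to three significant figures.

D_f ≈ 5.57 km

v = 9280 m/s.
ρ_i^0.38 = 7410^0.38 = 29.55
d^0.74 = 25^0.74 = 10.83
v^0.48 = 9280^0.48 = 80.25
g^-0.26 = 0.27^-0.26 = 1.406
D_tc = 0.0666 × 29.55 × 10.83 × 80.25 × 1.406 = 2405 m
D_f = 1.15 × (2405)^1.09 = 5573 m
     = 5.573 km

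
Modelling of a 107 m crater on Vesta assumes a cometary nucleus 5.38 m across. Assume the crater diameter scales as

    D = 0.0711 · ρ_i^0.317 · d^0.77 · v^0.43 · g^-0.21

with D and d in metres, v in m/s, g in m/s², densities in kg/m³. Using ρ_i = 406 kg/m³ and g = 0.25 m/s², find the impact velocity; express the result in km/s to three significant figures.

v ≈ 7.31 km/s

Rearranging for v: v = [D / (0.0711 · 406^0.317 · 5.38^0.77 · 0.25^-0.21)]^(1/0.43).
406^0.317 = 6.713
5.38^0.77 = 3.653
0.25^-0.21 = 1.338
Denominator = 0.0711 × 6.713 × 3.653 × 1.338 = 2.333
D / 2.333 = 107 / 2.333 = 45.86
v = 45.86^(1/0.43) = 45.86^2.3256 = 7309 m/s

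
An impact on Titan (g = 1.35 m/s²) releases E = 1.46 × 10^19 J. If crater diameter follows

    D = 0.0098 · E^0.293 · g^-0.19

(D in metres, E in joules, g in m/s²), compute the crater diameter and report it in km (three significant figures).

E^0.293 = (1.46 × 10^19)^0.293 = 4.122 × 10^5
g^-0.19 = 1.35^-0.19 = 0.9446
D = 0.0098 × 4.122 × 10^5 × 0.9446 = 3816 m
   = 3.816 km

D ≈ 3.82 km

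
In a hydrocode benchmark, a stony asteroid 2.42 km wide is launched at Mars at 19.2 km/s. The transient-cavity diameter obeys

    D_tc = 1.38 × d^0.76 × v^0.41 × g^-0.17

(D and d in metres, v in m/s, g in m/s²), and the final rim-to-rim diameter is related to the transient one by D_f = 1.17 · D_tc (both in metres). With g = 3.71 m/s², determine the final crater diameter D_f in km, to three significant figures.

In SI: d = 2420 m, v = 19200 m/s.
d^0.76 = 2420^0.76 = 373.0
v^0.41 = 19200^0.41 = 57.04
g^-0.17 = 3.71^-0.17 = 0.8002
D_tc = 1.38 × 373.0 × 57.04 × 0.8002 = 23490 m
D_f = 1.17 × 23490 = 27483 m
     = 27.48 km

D_f ≈ 27.5 km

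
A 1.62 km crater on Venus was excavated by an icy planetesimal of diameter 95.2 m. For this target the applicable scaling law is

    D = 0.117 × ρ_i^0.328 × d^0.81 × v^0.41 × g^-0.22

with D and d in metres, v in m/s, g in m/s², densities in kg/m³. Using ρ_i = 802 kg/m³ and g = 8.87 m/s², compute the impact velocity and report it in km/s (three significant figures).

v ≈ 23.8 km/s

Rearranging for v: v = [D / (0.117 · 802^0.328 · 95.2^0.81 · 8.87^-0.22)]^(1/0.41).
D = 1620 m.
802^0.328 = 8.965
95.2^0.81 = 40.06
8.87^-0.22 = 0.6187
Denominator = 0.117 × 8.965 × 40.06 × 0.6187 = 26.00
D / 26.00 = 1620 / 26.00 = 62.31
v = 62.31^(1/0.41) = 62.31^2.439 = 23819 m/s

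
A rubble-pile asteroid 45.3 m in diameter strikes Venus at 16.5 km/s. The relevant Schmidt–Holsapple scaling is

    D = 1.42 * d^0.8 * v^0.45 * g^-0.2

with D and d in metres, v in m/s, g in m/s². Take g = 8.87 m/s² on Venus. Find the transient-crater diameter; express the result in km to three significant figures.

D ≈ 1.53 km

In SI units: v = 16500 m/s.
d^0.8 = 45.3^0.8 = 21.13
v^0.45 = 16500^0.45 = 79.04
g^-0.2 = 8.87^-0.2 = 0.6463
D = 1.42 × 21.13 × 79.04 × 0.6463 = 1533 m
   = 1.533 km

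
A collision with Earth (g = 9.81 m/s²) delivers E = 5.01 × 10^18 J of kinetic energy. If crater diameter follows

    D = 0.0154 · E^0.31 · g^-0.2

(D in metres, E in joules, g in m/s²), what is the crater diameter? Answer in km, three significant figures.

D ≈ 6.11 km

E^0.31 = (5.01 × 10^18)^0.31 = 6.265 × 10^5
g^-0.2 = 9.81^-0.2 = 0.6334
D = 0.0154 × 6.265 × 10^5 × 0.6334 = 6111 m
   = 6.111 km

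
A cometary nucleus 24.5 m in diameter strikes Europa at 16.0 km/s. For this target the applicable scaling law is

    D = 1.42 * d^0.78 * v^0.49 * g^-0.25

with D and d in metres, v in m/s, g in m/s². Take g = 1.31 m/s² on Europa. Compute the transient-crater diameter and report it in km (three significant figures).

D ≈ 1.85 km

In SI units: v = 16000 m/s.
d^0.78 = 24.5^0.78 = 12.12
v^0.49 = 16000^0.49 = 114.8
g^-0.25 = 1.31^-0.25 = 0.9347
D = 1.42 × 12.12 × 114.8 × 0.9347 = 1847 m
   = 1.847 km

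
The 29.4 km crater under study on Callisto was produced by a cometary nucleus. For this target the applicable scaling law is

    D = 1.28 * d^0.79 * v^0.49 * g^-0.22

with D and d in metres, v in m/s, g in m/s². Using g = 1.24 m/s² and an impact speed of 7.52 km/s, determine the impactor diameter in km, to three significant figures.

d ≈ 1.39 km

Rearranging for d: d = [D / (1.28 · 7520^0.49 · 1.24^-0.22)]^(1/0.79).
D = 29400 m.
7520^0.49 = 79.31
1.24^-0.22 = 0.9538
Denominator = 1.28 × 79.31 × 0.9538 = 96.83
D / 96.83 = 29400 / 96.83 = 303.6
d = 303.6^(1/0.79) = 303.6^1.2658 = 1387 m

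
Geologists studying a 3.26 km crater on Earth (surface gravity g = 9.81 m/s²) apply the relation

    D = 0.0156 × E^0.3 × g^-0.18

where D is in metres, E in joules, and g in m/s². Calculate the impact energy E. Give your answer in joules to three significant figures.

Rearranging: E = [D / (0.0156 · g^-0.18)]^(1/0.3).
D = 3260 m.
g^-0.18 = 9.81^-0.18 = 0.6630
D / (0.0156 × 0.6630) = 3260 / (0.01034) = 3.153 × 10^5
E = (3.153 × 10^5)^3.3333 = 2.133 × 10^18 J

E ≈ 2.13 × 10^18 J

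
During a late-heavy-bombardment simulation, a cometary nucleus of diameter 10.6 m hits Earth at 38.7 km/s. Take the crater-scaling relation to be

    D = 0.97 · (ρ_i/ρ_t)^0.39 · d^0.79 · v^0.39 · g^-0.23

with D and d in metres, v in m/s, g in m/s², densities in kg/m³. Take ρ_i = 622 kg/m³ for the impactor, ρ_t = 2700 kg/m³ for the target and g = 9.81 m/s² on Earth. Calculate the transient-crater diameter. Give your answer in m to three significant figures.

In SI units: v = 38700 m/s.
(ρ_i/ρ_t)^0.39 = (622/2700)^0.39 = 0.5641
d^0.79 = 10.6^0.79 = 6.456
v^0.39 = 38700^0.39 = 61.55
g^-0.23 = 9.81^-0.23 = 0.5914
D = 0.97 × 0.5641 × 6.456 × 61.55 × 0.5914 = 128.6 m

D ≈ 129 m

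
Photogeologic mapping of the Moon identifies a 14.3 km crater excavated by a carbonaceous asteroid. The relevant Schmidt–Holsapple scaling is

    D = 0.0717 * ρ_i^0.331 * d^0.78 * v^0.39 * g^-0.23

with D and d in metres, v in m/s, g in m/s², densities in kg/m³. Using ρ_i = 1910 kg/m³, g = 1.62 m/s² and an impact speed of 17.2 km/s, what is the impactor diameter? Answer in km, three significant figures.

d ≈ 2.22 km

Rearranging for d: d = [D / (0.0717 · 1910^0.331 · 17200^0.39 · 1.62^-0.23)]^(1/0.78).
D = 14300 m.
1910^0.331 = 12.19
17200^0.39 = 44.86
1.62^-0.23 = 0.8950
Denominator = 0.0717 × 12.19 × 44.86 × 0.8950 = 35.09
D / 35.09 = 14300 / 35.09 = 407.5
d = 407.5^(1/0.78) = 407.5^1.2821 = 2220 m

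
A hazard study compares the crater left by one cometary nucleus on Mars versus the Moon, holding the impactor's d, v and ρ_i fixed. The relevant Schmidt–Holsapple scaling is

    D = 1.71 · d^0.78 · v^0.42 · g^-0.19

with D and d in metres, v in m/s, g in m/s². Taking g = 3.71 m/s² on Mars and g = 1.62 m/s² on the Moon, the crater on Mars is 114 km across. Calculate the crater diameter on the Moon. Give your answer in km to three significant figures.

All impactor-dependent factors cancel in the ratio, leaving D_Moon/D_Mars = (g_Moon/g_Mars)^-0.19.
(1.62/3.71)^-0.19 = 0.4367^-0.19 = 1.170
D_Moon = 1.170 × 114 km = 133 km

D ≈ 133 km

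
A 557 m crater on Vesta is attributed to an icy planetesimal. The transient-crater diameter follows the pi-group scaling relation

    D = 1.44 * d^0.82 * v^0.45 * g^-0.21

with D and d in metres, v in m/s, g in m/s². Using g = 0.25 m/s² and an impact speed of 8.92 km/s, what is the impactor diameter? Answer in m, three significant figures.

d ≈ 6.81 m

Rearranging for d: d = [D / (1.44 · 8920^0.45 · 0.25^-0.21)]^(1/0.82).
8920^0.45 = 59.93
0.25^-0.21 = 1.338
Denominator = 1.44 × 59.93 × 1.338 = 115.5
D / 115.5 = 557 / 115.5 = 4.823
d = 4.823^(1/0.82) = 4.823^1.2195 = 6.812 m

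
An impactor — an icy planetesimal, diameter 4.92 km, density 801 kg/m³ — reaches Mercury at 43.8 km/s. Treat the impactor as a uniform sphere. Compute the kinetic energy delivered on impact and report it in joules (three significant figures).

d = 4920 m; v = 43800 m/s.
Mass m = (π/6) ρ d³ = (π/6) × 801 × (4920)³ = 4.995 × 10^13 kg
E = ½ m v² = 0.5 × 4.995 × 10^13 × (43800)² = 4.791 × 10^22 J

E ≈ 4.79 × 10^22 J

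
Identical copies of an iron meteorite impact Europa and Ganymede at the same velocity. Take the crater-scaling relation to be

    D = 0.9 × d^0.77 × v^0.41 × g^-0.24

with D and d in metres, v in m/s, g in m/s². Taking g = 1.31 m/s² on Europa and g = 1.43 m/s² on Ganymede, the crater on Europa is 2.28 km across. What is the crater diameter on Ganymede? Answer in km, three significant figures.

D ≈ 2.23 km

All impactor-dependent factors cancel in the ratio, leaving D_Ganymede/D_Europa = (g_Ganymede/g_Europa)^-0.24.
(1.43/1.31)^-0.24 = 1.092^-0.24 = 0.9791
D_Ganymede = 0.9791 × 2.28 km = 2.23 km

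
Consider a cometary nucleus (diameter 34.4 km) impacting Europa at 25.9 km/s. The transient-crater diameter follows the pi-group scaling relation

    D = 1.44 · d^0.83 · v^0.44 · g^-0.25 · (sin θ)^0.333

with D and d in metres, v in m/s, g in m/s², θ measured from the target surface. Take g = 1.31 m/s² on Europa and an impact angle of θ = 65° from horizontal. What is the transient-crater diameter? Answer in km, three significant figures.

D ≈ 664 km

In SI units: d = 34400 m, v = 25900 m/s.
d^0.83 = 34400^0.83 = 5826
v^0.44 = 25900^0.44 = 87.47
g^-0.25 = 1.31^-0.25 = 0.9347
(sin 65°)^0.333 = 0.9063^0.333 = 0.9678
D = 1.44 × 5826 × 87.47 × 0.9347 × 0.9678 = 6.638 × 10^5 m
   = 663.8 km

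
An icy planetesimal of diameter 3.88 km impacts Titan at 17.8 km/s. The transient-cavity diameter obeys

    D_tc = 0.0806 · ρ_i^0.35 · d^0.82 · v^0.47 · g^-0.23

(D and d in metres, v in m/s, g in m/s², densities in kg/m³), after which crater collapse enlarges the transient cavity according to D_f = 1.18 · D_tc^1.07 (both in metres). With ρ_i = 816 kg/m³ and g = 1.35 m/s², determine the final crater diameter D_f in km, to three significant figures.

In SI: d = 3880 m, v = 17800 m/s.
ρ_i^0.35 = 816^0.35 = 10.45
d^0.82 = 3880^0.82 = 876.7
v^0.47 = 17800^0.47 = 99.47
g^-0.23 = 1.35^-0.23 = 0.9333
D_tc = 0.0806 × 10.45 × 876.7 × 99.47 × 0.9333 = 68550 m
D_f = 1.18 × (68550)^1.07 = 1.764 × 10^5 m
     = 176.4 km

D_f ≈ 176 km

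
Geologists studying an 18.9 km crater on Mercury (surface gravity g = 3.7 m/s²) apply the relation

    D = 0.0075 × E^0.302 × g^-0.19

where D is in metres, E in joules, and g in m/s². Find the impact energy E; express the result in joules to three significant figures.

Rearranging: E = [D / (0.0075 · g^-0.19)]^(1/0.302).
D = 18900 m.
g^-0.19 = 3.7^-0.19 = 0.7799
D / (0.0075 × 0.7799) = 18900 / (5.849 × 10^-3) = 3.231 × 10^6
E = (3.231 × 10^6)^3.3113 = 3.584 × 10^21 J

E ≈ 3.58 × 10^21 J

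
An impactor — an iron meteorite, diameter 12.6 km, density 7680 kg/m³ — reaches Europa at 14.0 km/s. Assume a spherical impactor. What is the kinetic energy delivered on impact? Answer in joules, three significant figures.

E ≈ 7.88 × 10^23 J

d = 12600 m; v = 14000 m/s.
Mass m = (π/6) ρ d³ = (π/6) × 7680 × (12600)³ = 8.044 × 10^15 kg
E = ½ m v² = 0.5 × 8.044 × 10^15 × (14000)² = 7.883 × 10^23 J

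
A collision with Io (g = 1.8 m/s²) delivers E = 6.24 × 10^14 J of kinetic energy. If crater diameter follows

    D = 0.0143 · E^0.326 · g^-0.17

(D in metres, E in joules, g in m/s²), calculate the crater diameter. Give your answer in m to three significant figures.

D ≈ 861 m

E^0.326 = (6.24 × 10^14)^0.326 = 6.656 × 10^4
g^-0.17 = 1.8^-0.17 = 0.9049
D = 0.0143 × 6.656 × 10^4 × 0.9049 = 861.3 m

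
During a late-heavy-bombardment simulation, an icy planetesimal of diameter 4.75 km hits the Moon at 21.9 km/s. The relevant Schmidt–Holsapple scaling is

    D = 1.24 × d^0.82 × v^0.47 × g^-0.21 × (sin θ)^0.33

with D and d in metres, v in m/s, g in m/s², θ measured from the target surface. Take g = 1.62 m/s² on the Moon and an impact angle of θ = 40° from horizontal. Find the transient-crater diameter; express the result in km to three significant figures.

In SI units: d = 4750 m, v = 21900 m/s.
d^0.82 = 4750^0.82 = 1035
v^0.47 = 21900^0.47 = 109.7
g^-0.21 = 1.62^-0.21 = 0.9037
(sin 40°)^0.33 = 0.6428^0.33 = 0.8643
D = 1.24 × 1035 × 109.7 × 0.9037 × 0.8643 = 1.100 × 10^5 m
   = 110.0 km

D ≈ 110 km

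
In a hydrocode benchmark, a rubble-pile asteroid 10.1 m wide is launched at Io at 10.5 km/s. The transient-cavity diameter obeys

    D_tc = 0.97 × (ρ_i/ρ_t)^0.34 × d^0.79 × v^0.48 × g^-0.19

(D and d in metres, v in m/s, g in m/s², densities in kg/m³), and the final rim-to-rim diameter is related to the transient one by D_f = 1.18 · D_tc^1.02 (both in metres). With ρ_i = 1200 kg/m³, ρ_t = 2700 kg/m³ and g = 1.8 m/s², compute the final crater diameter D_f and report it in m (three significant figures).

D_f ≈ 462 m

v = 10500 m/s.
(ρ_i/ρ_t)^0.34 = (1200/2700)^0.34 = 0.7590
d^0.79 = 10.1^0.79 = 6.215
v^0.48 = 10500^0.48 = 85.15
g^-0.19 = 1.8^-0.19 = 0.8943
D_tc = 0.97 × 0.7590 × 6.215 × 85.15 × 0.8943 = 348.4 m
D_f = 1.18 × (348.4)^1.02 = 462.2 m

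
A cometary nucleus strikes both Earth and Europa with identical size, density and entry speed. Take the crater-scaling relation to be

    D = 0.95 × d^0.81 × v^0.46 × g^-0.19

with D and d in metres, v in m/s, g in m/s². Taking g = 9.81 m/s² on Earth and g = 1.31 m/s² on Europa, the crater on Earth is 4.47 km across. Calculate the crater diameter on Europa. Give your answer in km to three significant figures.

D ≈ 6.55 km

All impactor-dependent factors cancel in the ratio, leaving D_Europa/D_Earth = (g_Europa/g_Earth)^-0.19.
(1.31/9.81)^-0.19 = 0.1335^-0.19 = 1.466
D_Europa = 1.466 × 4.47 km = 6.55 km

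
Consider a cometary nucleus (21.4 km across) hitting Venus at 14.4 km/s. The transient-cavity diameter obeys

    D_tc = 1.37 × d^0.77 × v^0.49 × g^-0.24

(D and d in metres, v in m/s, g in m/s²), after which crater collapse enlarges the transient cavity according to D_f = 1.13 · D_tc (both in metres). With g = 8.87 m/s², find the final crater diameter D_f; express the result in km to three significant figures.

In SI: d = 21400 m, v = 14400 m/s.
d^0.77 = 21400^0.77 = 2160
v^0.49 = 14400^0.49 = 109.0
g^-0.24 = 8.87^-0.24 = 0.5922
D_tc = 1.37 × 2160 × 109.0 × 0.5922 = 1.910 × 10^5 m
D_f = 1.13 × 1.910 × 10^5 = 2.158 × 10^5 m
     = 215.8 km

D_f ≈ 216 km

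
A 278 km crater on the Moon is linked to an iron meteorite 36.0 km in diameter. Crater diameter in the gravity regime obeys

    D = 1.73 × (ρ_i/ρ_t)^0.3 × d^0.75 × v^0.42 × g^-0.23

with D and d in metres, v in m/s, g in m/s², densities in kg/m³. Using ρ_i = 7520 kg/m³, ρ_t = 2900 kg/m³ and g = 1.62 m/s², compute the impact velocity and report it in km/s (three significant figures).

v ≈ 12.0 km/s

Rearranging for v: v = [D / (1.73 · (7520/2900)^0.3 · 36000^0.75 · 1.62^-0.23)]^(1/0.42).
D = 278000 m.
(7520/2900)^0.3 = 1.331
36000^0.75 = 2614
1.62^-0.23 = 0.8950
Denominator = 1.73 × 1.331 × 2614 × 0.8950 = 5387
D / 5387 = 278000 / 5387 = 51.61
v = 51.61^(1/0.42) = 51.61^2.381 = 11968 m/s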